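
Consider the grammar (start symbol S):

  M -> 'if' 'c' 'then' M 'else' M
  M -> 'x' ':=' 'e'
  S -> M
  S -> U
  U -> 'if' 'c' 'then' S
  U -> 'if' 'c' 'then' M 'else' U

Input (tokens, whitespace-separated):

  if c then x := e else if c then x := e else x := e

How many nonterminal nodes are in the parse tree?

[S [M if c then [M x := e] else [M if c then [M x := e] else [M x := e]]]]

6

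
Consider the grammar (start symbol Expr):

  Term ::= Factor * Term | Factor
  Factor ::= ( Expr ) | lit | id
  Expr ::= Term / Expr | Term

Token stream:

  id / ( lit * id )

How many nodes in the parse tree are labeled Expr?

[Expr [Term [Factor id]] / [Expr [Term [Factor ( [Expr [Term [Factor lit] * [Term [Factor id]]]] )]]]]

3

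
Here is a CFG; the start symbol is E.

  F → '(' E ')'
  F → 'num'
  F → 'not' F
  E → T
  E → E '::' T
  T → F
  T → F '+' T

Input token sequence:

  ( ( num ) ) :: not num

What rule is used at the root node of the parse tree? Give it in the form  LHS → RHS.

[E [E [T [F ( [E [T [F ( [E [T [F num]]] )]]] )]]] :: [T [F not [F num]]]]

E → E '::' T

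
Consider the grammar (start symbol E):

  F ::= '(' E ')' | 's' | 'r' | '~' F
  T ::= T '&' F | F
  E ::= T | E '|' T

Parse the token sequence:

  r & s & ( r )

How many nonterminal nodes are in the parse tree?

10

[E [T [T [T [F r]] & [F s]] & [F ( [E [T [F r]]] )]]]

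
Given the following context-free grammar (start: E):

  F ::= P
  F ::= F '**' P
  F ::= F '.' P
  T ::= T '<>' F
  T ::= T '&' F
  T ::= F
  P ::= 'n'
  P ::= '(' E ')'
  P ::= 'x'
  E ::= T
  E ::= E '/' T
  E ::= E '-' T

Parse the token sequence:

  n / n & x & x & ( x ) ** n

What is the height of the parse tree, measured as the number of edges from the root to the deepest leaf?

[E [E [T [F [P n]]]] / [T [T [T [T [F [P n]]] & [F [P x]]] & [F [P x]]] & [F [F [P ( [E [T [F [P x]]]] )]] ** [P n]]]]

9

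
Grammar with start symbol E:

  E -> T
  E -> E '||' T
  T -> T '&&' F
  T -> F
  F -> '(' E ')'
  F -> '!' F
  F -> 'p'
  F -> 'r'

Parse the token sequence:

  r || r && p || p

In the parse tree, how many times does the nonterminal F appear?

4

[E [E [E [T [F r]]] || [T [T [F r]] && [F p]]] || [T [F p]]]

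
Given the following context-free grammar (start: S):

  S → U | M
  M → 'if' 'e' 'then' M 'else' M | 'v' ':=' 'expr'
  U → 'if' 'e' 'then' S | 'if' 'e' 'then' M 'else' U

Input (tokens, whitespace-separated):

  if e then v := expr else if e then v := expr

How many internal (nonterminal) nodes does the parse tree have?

[S [U if e then [M v := expr] else [U if e then [S [M v := expr]]]]]

6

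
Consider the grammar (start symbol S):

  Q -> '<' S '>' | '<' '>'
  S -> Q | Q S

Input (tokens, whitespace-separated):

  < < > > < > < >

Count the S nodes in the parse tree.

[S [Q < [S [Q < >]] >] [S [Q < >] [S [Q < >]]]]

4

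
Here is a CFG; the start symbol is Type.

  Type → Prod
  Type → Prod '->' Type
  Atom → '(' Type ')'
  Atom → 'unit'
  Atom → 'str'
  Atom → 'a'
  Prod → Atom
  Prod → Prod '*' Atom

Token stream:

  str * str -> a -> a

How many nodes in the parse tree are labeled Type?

3

[Type [Prod [Prod [Atom str]] * [Atom str]] -> [Type [Prod [Atom a]] -> [Type [Prod [Atom a]]]]]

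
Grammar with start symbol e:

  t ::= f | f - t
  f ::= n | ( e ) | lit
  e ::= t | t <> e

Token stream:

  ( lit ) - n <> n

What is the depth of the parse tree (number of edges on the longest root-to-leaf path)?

[e [t [f ( [e [t [f lit]]] )] - [t [f n]]] <> [e [t [f n]]]]

6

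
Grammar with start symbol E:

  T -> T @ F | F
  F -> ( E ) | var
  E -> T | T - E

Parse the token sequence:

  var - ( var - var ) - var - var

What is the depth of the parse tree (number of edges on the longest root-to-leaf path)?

8

[E [T [F var]] - [E [T [F ( [E [T [F var]] - [E [T [F var]]]] )]] - [E [T [F var]] - [E [T [F var]]]]]]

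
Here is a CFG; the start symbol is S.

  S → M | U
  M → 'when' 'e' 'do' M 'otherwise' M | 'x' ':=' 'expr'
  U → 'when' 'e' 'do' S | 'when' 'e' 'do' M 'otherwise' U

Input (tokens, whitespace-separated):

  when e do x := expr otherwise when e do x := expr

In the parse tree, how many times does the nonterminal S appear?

[S [U when e do [M x := expr] otherwise [U when e do [S [M x := expr]]]]]

2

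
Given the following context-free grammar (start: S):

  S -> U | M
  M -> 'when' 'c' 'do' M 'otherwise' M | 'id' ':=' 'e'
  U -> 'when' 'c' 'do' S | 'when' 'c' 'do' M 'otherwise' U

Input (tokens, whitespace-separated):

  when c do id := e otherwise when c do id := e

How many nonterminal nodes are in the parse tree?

[S [U when c do [M id := e] otherwise [U when c do [S [M id := e]]]]]

6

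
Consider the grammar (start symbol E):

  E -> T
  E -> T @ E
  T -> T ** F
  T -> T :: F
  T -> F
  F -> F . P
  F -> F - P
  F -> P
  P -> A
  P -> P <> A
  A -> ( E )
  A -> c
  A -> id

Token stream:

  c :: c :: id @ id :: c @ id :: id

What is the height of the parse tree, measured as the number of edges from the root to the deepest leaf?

8

[E [T [T [T [F [P [A c]]]] :: [F [P [A c]]]] :: [F [P [A id]]]] @ [E [T [T [F [P [A id]]]] :: [F [P [A c]]]] @ [E [T [T [F [P [A id]]]] :: [F [P [A id]]]]]]]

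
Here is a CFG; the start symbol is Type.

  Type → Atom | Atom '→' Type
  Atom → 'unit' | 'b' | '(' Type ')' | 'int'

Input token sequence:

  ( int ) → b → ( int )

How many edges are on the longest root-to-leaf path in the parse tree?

[Type [Atom ( [Type [Atom int]] )] → [Type [Atom b] → [Type [Atom ( [Type [Atom int]] )]]]]

6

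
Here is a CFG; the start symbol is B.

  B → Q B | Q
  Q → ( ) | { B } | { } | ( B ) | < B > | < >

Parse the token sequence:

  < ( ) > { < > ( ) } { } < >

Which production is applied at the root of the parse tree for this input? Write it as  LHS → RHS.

[B [Q < [B [Q ( )]] >] [B [Q { [B [Q < >] [B [Q ( )]]] }] [B [Q { }] [B [Q < >]]]]]

B → Q B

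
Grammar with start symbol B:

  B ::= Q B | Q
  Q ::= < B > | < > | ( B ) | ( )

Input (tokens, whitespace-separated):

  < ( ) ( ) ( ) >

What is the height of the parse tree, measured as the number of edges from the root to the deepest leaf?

6

[B [Q < [B [Q ( )] [B [Q ( )] [B [Q ( )]]]] >]]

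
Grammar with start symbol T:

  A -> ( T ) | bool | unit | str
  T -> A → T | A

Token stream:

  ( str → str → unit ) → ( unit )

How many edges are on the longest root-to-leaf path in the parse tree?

[T [A ( [T [A str] → [T [A str] → [T [A unit]]]] )] → [T [A ( [T [A unit]] )]]]

6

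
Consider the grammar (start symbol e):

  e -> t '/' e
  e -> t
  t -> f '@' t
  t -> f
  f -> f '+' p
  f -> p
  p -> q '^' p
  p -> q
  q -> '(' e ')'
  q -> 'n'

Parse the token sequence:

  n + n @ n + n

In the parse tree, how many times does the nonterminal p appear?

[e [t [f [f [p [q n]]] + [p [q n]]] @ [t [f [f [p [q n]]] + [p [q n]]]]]]

4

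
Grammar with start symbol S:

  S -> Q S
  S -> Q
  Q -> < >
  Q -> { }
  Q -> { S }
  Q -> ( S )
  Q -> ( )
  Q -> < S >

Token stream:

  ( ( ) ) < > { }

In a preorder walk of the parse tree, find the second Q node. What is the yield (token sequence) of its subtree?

( )

[S [Q ( [S [Q ( )]] )] [S [Q < >] [S [Q { }]]]]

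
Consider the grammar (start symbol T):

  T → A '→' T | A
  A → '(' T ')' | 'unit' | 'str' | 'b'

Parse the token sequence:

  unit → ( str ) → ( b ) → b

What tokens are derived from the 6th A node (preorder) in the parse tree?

[T [A unit] → [T [A ( [T [A str]] )] → [T [A ( [T [A b]] )] → [T [A b]]]]]

b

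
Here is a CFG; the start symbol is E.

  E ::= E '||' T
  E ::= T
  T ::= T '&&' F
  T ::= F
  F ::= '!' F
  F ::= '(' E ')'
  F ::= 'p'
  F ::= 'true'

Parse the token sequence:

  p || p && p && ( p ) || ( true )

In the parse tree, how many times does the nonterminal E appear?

5

[E [E [E [T [F p]]] || [T [T [T [F p]] && [F p]] && [F ( [E [T [F p]]] )]]] || [T [F ( [E [T [F true]]] )]]]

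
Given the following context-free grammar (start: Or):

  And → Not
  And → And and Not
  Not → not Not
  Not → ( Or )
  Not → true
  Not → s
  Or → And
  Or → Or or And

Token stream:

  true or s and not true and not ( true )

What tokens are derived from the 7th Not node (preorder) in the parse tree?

[Or [Or [And [Not true]]] or [And [And [And [Not s]] and [Not not [Not true]]] and [Not not [Not ( [Or [And [Not true]]] )]]]]

true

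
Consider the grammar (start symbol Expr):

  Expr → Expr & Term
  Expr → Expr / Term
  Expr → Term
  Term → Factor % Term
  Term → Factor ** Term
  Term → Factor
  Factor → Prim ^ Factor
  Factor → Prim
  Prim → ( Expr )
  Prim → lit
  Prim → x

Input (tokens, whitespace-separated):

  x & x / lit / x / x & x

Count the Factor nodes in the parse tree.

6

[Expr [Expr [Expr [Expr [Expr [Expr [Term [Factor [Prim x]]]] & [Term [Factor [Prim x]]]] / [Term [Factor [Prim lit]]]] / [Term [Factor [Prim x]]]] / [Term [Factor [Prim x]]]] & [Term [Factor [Prim x]]]]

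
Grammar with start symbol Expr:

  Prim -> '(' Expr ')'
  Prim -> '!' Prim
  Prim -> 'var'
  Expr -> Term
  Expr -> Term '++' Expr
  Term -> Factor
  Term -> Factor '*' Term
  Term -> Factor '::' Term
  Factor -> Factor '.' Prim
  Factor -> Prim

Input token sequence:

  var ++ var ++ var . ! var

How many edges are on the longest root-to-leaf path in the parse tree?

[Expr [Term [Factor [Prim var]]] ++ [Expr [Term [Factor [Prim var]]] ++ [Expr [Term [Factor [Factor [Prim var]] . [Prim ! [Prim var]]]]]]]

7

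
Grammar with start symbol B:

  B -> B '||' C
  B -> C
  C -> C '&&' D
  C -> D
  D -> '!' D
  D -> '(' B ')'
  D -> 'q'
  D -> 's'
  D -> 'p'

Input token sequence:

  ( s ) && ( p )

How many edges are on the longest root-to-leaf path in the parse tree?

7

[B [C [C [D ( [B [C [D s]]] )]] && [D ( [B [C [D p]]] )]]]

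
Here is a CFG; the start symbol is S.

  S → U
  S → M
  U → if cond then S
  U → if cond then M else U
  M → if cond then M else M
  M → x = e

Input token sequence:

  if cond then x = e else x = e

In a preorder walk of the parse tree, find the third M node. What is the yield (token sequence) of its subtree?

[S [M if cond then [M x = e] else [M x = e]]]

x = e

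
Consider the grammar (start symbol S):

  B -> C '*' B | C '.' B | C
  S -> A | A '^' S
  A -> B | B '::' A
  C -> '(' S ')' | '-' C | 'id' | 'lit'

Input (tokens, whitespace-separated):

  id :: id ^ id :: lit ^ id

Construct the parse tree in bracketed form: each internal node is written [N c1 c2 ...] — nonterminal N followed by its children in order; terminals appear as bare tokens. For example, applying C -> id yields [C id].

S
A ^ S
B :: A ^ S
C :: A ^ S
id :: A ^ S
id :: B ^ S
id :: C ^ S
id :: id ^ S
id :: id ^ A ^ S
id :: id ^ B :: A ^ S
id :: id ^ C :: A ^ S
id :: id ^ id :: A ^ S
id :: id ^ id :: B ^ S
id :: id ^ id :: C ^ S
id :: id ^ id :: lit ^ S
id :: id ^ id :: lit ^ A
id :: id ^ id :: lit ^ B
id :: id ^ id :: lit ^ C
id :: id ^ id :: lit ^ id

[S [A [B [C id]] :: [A [B [C id]]]] ^ [S [A [B [C id]] :: [A [B [C lit]]]] ^ [S [A [B [C id]]]]]]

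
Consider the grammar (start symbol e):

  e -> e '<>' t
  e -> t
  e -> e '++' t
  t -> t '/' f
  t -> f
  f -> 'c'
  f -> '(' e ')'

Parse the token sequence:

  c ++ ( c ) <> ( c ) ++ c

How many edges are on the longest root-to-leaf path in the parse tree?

[e [e [e [e [t [f c]]] ++ [t [f ( [e [t [f c]]] )]]] <> [t [f ( [e [t [f c]]] )]]] ++ [t [f c]]]

8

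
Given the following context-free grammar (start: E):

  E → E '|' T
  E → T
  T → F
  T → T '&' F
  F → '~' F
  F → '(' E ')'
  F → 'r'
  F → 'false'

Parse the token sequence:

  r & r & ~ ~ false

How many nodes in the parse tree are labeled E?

1

[E [T [T [T [F r]] & [F r]] & [F ~ [F ~ [F false]]]]]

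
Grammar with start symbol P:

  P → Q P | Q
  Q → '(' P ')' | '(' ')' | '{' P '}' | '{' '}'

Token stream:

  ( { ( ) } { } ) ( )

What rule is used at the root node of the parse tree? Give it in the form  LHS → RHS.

[P [Q ( [P [Q { [P [Q ( )]] }] [P [Q { }]]] )] [P [Q ( )]]]

P → Q P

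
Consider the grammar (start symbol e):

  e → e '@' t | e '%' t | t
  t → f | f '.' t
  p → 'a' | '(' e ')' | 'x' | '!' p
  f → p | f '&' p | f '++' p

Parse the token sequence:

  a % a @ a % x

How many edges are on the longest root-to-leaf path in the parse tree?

7

[e [e [e [e [t [f [p a]]]] % [t [f [p a]]]] @ [t [f [p a]]]] % [t [f [p x]]]]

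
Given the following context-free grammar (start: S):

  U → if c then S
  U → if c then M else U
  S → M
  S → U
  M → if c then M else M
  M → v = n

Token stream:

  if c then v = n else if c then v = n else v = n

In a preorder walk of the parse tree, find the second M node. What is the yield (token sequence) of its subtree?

v = n

[S [M if c then [M v = n] else [M if c then [M v = n] else [M v = n]]]]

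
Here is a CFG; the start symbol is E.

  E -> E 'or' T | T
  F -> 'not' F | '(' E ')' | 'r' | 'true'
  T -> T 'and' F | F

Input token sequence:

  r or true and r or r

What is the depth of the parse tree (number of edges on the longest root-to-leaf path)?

[E [E [E [T [F r]]] or [T [T [F true]] and [F r]]] or [T [F r]]]

5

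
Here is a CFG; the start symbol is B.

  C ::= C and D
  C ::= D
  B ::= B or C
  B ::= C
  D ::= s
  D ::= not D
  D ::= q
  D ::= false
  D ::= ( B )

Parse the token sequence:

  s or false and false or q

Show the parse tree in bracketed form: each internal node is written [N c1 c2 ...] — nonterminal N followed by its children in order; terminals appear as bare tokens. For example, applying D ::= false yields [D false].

B
B or C
B or C or C
C or C or C
D or C or C
s or C or C
s or C and D or C
s or D and D or C
s or false and D or C
s or false and false or C
s or false and false or D
s or false and false or q

[B [B [B [C [D s]]] or [C [C [D false]] and [D false]]] or [C [D q]]]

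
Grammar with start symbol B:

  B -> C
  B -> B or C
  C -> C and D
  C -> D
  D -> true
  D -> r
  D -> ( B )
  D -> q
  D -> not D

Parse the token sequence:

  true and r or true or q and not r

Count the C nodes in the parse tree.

[B [B [B [C [C [D true]] and [D r]]] or [C [D true]]] or [C [C [D q]] and [D not [D r]]]]

5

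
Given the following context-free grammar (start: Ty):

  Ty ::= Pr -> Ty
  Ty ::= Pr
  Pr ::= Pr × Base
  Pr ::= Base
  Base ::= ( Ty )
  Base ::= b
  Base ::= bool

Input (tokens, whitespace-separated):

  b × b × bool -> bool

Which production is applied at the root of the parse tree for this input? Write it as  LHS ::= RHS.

Ty ::= Pr -> Ty

[Ty [Pr [Pr [Pr [Base b]] × [Base b]] × [Base bool]] -> [Ty [Pr [Base bool]]]]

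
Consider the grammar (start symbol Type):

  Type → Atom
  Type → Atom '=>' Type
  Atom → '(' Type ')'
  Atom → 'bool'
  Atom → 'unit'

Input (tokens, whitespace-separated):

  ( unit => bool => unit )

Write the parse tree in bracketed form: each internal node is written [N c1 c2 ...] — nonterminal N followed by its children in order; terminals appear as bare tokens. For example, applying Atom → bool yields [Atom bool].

Type
Atom
( Type )
( Atom => Type )
( unit => Type )
( unit => Atom => Type )
( unit => bool => Type )
( unit => bool => Atom )
( unit => bool => unit )

[Type [Atom ( [Type [Atom unit] => [Type [Atom bool] => [Type [Atom unit]]]] )]]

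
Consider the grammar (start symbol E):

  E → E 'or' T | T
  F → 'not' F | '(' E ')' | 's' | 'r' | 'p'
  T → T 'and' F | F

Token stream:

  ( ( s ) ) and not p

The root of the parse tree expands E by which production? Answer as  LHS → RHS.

[E [T [T [F ( [E [T [F ( [E [T [F s]]] )]]] )]] and [F not [F p]]]]

E → T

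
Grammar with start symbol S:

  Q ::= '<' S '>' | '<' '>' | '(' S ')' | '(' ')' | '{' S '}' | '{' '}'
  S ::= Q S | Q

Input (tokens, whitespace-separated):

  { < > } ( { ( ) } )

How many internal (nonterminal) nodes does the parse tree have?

10

[S [Q { [S [Q < >]] }] [S [Q ( [S [Q { [S [Q ( )]] }]] )]]]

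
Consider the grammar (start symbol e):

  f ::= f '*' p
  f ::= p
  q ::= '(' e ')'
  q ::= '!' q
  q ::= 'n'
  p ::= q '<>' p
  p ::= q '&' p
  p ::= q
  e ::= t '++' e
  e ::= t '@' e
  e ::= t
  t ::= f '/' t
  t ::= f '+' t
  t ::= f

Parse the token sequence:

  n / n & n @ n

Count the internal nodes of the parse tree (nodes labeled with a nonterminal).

[e [t [f [p [q n]]] / [t [f [p [q n] & [p [q n]]]]]] @ [e [t [f [p [q n]]]]]]

16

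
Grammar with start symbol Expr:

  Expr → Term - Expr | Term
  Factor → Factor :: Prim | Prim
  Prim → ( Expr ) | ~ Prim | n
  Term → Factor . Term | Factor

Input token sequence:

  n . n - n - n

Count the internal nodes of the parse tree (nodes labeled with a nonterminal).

15

[Expr [Term [Factor [Prim n]] . [Term [Factor [Prim n]]]] - [Expr [Term [Factor [Prim n]]] - [Expr [Term [Factor [Prim n]]]]]]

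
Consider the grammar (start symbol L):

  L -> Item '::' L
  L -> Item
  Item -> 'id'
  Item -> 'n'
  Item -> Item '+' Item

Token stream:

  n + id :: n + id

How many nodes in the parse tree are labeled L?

[L [Item [Item n] + [Item id]] :: [L [Item [Item n] + [Item id]]]]

2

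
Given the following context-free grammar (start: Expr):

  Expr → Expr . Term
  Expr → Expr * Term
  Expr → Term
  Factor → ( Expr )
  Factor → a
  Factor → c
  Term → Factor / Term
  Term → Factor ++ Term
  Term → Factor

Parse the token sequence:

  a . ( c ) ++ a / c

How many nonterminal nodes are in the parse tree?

13

[Expr [Expr [Term [Factor a]]] . [Term [Factor ( [Expr [Term [Factor c]]] )] ++ [Term [Factor a] / [Term [Factor c]]]]]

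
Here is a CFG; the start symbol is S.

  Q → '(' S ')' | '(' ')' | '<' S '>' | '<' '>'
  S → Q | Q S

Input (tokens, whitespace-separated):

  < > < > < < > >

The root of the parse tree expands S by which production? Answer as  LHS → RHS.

[S [Q < >] [S [Q < >] [S [Q < [S [Q < >]] >]]]]

S → Q S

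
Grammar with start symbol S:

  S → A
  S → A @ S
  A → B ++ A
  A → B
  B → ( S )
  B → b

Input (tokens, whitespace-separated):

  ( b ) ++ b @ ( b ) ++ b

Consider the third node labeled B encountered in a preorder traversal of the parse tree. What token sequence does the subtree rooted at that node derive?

b

[S [A [B ( [S [A [B b]]] )] ++ [A [B b]]] @ [S [A [B ( [S [A [B b]]] )] ++ [A [B b]]]]]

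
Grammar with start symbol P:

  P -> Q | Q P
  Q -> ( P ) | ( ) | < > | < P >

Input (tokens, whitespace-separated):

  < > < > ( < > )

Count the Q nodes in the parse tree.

[P [Q < >] [P [Q < >] [P [Q ( [P [Q < >]] )]]]]

4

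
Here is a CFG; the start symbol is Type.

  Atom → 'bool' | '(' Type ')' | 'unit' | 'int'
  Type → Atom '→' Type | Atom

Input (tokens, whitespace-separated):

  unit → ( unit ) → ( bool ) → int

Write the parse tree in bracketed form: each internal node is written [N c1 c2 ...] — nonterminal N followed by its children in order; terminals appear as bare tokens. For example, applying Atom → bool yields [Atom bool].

[Type [Atom unit] → [Type [Atom ( [Type [Atom unit]] )] → [Type [Atom ( [Type [Atom bool]] )] → [Type [Atom int]]]]]

Type
Atom → Type
unit → Type
unit → Atom → Type
unit → ( Type ) → Type
unit → ( Atom ) → Type
unit → ( unit ) → Type
unit → ( unit ) → Atom → Type
unit → ( unit ) → ( Type ) → Type
unit → ( unit ) → ( Atom ) → Type
unit → ( unit ) → ( bool ) → Type
unit → ( unit ) → ( bool ) → Atom
unit → ( unit ) → ( bool ) → int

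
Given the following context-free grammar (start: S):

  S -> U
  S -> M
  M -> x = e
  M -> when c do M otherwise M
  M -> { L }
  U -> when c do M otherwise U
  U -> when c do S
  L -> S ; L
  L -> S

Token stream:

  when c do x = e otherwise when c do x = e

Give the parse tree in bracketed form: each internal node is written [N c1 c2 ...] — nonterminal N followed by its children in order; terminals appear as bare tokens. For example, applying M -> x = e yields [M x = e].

S
U
when c do M otherwise U
when c do x = e otherwise U
when c do x = e otherwise when c do S
when c do x = e otherwise when c do M
when c do x = e otherwise when c do x = e

[S [U when c do [M x = e] otherwise [U when c do [S [M x = e]]]]]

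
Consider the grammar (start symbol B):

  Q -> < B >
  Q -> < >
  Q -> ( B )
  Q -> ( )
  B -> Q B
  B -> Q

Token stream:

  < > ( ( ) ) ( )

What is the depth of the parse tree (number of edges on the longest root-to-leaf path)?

[B [Q < >] [B [Q ( [B [Q ( )]] )] [B [Q ( )]]]]

5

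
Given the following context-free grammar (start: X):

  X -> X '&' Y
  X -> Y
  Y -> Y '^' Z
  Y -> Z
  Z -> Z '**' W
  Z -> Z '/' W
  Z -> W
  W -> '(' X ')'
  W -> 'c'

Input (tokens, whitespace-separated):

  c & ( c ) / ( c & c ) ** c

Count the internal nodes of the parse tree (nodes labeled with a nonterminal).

[X [X [Y [Z [W c]]]] & [Y [Z [Z [Z [W ( [X [Y [Z [W c]]]] )]] / [W ( [X [X [Y [Z [W c]]]] & [Y [Z [W c]]]] )]] ** [W c]]]]

24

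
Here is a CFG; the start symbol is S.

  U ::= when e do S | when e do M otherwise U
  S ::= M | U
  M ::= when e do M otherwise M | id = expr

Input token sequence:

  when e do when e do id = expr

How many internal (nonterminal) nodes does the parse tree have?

[S [U when e do [S [U when e do [S [M id = expr]]]]]]

6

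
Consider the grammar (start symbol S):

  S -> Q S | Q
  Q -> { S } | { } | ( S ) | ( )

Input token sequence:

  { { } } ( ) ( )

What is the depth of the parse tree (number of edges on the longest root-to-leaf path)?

[S [Q { [S [Q { }]] }] [S [Q ( )] [S [Q ( )]]]]

4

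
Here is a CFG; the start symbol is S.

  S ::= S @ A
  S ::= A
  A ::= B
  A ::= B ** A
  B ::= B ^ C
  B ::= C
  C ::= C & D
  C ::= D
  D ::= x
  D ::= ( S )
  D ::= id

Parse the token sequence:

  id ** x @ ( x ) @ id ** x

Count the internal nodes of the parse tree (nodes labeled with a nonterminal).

[S [S [S [A [B [C [D id]]] ** [A [B [C [D x]]]]]] @ [A [B [C [D ( [S [A [B [C [D x]]]]] )]]]]] @ [A [B [C [D id]]] ** [A [B [C [D x]]]]]]

28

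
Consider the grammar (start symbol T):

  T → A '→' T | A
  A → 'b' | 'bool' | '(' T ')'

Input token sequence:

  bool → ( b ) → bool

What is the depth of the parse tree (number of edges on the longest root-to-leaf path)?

5

[T [A bool] → [T [A ( [T [A b]] )] → [T [A bool]]]]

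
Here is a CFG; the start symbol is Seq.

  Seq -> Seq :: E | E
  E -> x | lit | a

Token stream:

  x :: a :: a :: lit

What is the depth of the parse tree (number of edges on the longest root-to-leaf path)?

5

[Seq [Seq [Seq [Seq [E x]] :: [E a]] :: [E a]] :: [E lit]]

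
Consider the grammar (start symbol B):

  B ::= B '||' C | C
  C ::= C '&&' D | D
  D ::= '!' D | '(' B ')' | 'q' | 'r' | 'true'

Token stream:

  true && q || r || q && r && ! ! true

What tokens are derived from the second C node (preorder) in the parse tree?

[B [B [B [C [C [D true]] && [D q]]] || [C [D r]]] || [C [C [C [D q]] && [D r]] && [D ! [D ! [D true]]]]]

true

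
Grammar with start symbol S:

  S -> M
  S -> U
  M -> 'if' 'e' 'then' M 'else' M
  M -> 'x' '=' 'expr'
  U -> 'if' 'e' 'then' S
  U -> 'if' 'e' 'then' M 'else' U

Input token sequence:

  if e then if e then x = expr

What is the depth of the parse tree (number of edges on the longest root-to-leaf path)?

[S [U if e then [S [U if e then [S [M x = expr]]]]]]

6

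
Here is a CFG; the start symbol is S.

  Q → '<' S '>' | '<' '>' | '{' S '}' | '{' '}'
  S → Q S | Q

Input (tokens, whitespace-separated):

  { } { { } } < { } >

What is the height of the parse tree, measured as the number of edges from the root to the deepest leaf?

6

[S [Q { }] [S [Q { [S [Q { }]] }] [S [Q < [S [Q { }]] >]]]]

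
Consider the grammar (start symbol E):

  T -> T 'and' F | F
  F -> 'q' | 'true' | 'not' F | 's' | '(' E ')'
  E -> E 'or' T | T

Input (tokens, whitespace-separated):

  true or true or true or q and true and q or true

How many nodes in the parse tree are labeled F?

[E [E [E [E [E [T [F true]]] or [T [F true]]] or [T [F true]]] or [T [T [T [F q]] and [F true]] and [F q]]] or [T [F true]]]

7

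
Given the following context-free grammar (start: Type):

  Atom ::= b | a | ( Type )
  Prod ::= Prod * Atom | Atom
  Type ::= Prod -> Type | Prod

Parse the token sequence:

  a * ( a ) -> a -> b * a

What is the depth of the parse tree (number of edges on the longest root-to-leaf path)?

6

[Type [Prod [Prod [Atom a]] * [Atom ( [Type [Prod [Atom a]]] )]] -> [Type [Prod [Atom a]] -> [Type [Prod [Prod [Atom b]] * [Atom a]]]]]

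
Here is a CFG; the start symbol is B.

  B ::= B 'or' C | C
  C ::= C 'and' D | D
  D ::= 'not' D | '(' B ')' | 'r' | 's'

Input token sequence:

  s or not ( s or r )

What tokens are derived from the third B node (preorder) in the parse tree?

[B [B [C [D s]]] or [C [D not [D ( [B [B [C [D s]]] or [C [D r]]] )]]]]

s or r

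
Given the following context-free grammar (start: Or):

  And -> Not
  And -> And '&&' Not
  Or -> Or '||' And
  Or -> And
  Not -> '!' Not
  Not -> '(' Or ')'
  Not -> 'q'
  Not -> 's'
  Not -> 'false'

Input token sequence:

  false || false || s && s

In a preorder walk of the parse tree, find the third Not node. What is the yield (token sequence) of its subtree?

s

[Or [Or [Or [And [Not false]]] || [And [Not false]]] || [And [And [Not s]] && [Not s]]]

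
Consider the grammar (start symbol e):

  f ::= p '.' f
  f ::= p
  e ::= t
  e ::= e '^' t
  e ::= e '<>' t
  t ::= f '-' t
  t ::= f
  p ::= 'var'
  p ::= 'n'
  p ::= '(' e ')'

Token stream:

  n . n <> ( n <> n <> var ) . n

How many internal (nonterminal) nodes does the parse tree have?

24

[e [e [t [f [p n] . [f [p n]]]]] <> [t [f [p ( [e [e [e [t [f [p n]]]] <> [t [f [p n]]]] <> [t [f [p var]]]] )] . [f [p n]]]]]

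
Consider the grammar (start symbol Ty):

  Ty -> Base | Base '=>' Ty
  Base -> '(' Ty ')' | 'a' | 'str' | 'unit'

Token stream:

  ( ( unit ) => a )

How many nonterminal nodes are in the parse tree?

8

[Ty [Base ( [Ty [Base ( [Ty [Base unit]] )] => [Ty [Base a]]] )]]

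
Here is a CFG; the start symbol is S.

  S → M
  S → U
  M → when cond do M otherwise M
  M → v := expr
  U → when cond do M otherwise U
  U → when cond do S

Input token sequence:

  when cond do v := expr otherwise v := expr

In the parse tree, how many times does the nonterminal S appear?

[S [M when cond do [M v := expr] otherwise [M v := expr]]]

1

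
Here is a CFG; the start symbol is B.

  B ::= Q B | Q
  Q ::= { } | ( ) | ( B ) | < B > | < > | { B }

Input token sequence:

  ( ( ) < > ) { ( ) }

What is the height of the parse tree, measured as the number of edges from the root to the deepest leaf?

5

[B [Q ( [B [Q ( )] [B [Q < >]]] )] [B [Q { [B [Q ( )]] }]]]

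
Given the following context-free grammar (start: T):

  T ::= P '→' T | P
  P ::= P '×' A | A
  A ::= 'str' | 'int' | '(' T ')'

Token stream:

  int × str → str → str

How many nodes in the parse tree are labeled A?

4

[T [P [P [A int]] × [A str]] → [T [P [A str]] → [T [P [A str]]]]]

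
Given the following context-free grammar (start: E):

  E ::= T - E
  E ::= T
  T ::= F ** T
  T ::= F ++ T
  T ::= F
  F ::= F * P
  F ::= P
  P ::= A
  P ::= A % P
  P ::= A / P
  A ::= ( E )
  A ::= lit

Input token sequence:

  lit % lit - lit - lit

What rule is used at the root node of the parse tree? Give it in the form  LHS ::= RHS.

[E [T [F [P [A lit] % [P [A lit]]]]] - [E [T [F [P [A lit]]]] - [E [T [F [P [A lit]]]]]]]

E ::= T - E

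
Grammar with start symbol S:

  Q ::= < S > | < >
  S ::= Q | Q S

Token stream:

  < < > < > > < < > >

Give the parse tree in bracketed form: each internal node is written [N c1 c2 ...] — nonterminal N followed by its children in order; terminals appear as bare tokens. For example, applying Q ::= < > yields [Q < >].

[S [Q < [S [Q < >] [S [Q < >]]] >] [S [Q < [S [Q < >]] >]]]

S
Q S
< S > S
< Q S > S
< < > S > S
< < > Q > S
< < > < > > S
< < > < > > Q
< < > < > > < S >
< < > < > > < Q >
< < > < > > < < > >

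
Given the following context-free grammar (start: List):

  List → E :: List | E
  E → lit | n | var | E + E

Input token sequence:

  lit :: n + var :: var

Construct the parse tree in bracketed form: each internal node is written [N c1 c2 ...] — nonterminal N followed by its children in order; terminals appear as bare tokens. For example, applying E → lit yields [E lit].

[List [E lit] :: [List [E [E n] + [E var]] :: [List [E var]]]]

List
E :: List
lit :: List
lit :: E :: List
lit :: E + E :: List
lit :: n + E :: List
lit :: n + var :: List
lit :: n + var :: E
lit :: n + var :: var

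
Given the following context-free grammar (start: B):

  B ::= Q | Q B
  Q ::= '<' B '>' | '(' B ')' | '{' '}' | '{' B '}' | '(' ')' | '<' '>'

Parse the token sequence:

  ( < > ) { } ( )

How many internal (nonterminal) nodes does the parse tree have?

8

[B [Q ( [B [Q < >]] )] [B [Q { }] [B [Q ( )]]]]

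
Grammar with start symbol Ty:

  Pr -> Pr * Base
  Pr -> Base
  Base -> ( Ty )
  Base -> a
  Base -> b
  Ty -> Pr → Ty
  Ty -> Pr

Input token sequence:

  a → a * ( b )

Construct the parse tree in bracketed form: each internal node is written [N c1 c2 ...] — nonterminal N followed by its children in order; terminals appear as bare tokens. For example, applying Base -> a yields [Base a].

Ty
Pr → Ty
Base → Ty
a → Ty
a → Pr
a → Pr * Base
a → Base * Base
a → a * Base
a → a * ( Ty )
a → a * ( Pr )
a → a * ( Base )
a → a * ( b )

[Ty [Pr [Base a]] → [Ty [Pr [Pr [Base a]] * [Base ( [Ty [Pr [Base b]]] )]]]]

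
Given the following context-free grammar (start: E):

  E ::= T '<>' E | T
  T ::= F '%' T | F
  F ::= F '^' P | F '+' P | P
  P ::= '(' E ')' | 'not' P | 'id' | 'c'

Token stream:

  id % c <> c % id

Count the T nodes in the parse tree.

4

[E [T [F [P id]] % [T [F [P c]]]] <> [E [T [F [P c]] % [T [F [P id]]]]]]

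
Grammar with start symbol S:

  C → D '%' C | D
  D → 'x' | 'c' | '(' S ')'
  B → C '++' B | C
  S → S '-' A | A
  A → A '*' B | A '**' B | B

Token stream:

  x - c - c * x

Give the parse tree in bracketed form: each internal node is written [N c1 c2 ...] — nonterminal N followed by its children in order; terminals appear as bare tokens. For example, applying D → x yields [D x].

[S [S [S [A [B [C [D x]]]]] - [A [B [C [D c]]]]] - [A [A [B [C [D c]]]] * [B [C [D x]]]]]

S
S - A
S - A - A
A - A - A
B - A - A
C - A - A
D - A - A
x - A - A
x - B - A
x - C - A
x - D - A
x - c - A
x - c - A * B
x - c - B * B
x - c - C * B
x - c - D * B
x - c - c * B
x - c - c * C
x - c - c * D
x - c - c * x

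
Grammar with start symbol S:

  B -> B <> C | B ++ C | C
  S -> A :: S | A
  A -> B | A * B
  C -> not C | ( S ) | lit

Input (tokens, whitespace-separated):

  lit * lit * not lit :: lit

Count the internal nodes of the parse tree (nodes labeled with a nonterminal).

15

[S [A [A [A [B [C lit]]] * [B [C lit]]] * [B [C not [C lit]]]] :: [S [A [B [C lit]]]]]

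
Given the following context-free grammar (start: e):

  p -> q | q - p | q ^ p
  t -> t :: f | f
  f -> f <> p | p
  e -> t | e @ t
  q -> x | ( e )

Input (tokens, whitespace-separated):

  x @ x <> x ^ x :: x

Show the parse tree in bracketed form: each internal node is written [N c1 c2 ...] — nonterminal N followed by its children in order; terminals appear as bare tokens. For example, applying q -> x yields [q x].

e
e @ t
t @ t
f @ t
p @ t
q @ t
x @ t
x @ t :: f
x @ f :: f
x @ f <> p :: f
x @ p <> p :: f
x @ q <> p :: f
x @ x <> p :: f
x @ x <> q ^ p :: f
x @ x <> x ^ p :: f
x @ x <> x ^ q :: f
x @ x <> x ^ x :: f
x @ x <> x ^ x :: p
x @ x <> x ^ x :: q
x @ x <> x ^ x :: x

[e [e [t [f [p [q x]]]]] @ [t [t [f [f [p [q x]]] <> [p [q x] ^ [p [q x]]]]] :: [f [p [q x]]]]]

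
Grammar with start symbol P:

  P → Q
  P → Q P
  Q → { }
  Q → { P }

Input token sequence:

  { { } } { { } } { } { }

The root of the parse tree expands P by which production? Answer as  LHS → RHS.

[P [Q { [P [Q { }]] }] [P [Q { [P [Q { }]] }] [P [Q { }] [P [Q { }]]]]]

P → Q P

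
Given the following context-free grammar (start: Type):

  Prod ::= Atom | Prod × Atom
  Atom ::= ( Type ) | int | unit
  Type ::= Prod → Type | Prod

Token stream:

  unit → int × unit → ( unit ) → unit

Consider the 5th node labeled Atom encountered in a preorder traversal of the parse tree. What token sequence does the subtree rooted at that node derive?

unit

[Type [Prod [Atom unit]] → [Type [Prod [Prod [Atom int]] × [Atom unit]] → [Type [Prod [Atom ( [Type [Prod [Atom unit]]] )]] → [Type [Prod [Atom unit]]]]]]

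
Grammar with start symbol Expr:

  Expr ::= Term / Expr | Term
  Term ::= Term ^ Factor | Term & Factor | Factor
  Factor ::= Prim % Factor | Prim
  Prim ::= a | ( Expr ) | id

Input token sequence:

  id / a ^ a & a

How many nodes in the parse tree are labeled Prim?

[Expr [Term [Factor [Prim id]]] / [Expr [Term [Term [Term [Factor [Prim a]]] ^ [Factor [Prim a]]] & [Factor [Prim a]]]]]

4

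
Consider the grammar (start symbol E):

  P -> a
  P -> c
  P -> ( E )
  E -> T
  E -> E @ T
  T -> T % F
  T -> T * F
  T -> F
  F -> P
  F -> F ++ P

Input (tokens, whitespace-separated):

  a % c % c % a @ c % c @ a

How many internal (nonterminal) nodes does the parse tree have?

[E [E [E [T [T [T [T [F [P a]]] % [F [P c]]] % [F [P c]]] % [F [P a]]]] @ [T [T [F [P c]]] % [F [P c]]]] @ [T [F [P a]]]]

24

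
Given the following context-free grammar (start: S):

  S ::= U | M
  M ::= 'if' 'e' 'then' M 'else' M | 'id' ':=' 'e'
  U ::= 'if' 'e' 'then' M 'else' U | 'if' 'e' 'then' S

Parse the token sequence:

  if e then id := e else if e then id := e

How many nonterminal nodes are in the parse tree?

6

[S [U if e then [M id := e] else [U if e then [S [M id := e]]]]]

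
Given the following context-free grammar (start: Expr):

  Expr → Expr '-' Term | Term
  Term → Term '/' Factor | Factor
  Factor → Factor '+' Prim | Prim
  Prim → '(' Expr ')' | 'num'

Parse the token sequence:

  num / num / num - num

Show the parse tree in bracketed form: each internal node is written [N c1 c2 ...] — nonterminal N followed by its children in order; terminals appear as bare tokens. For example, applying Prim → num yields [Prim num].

Expr
Expr - Term
Term - Term
Term / Factor - Term
Term / Factor / Factor - Term
Factor / Factor / Factor - Term
Prim / Factor / Factor - Term
num / Factor / Factor - Term
num / Prim / Factor - Term
num / num / Factor - Term
num / num / Prim - Term
num / num / num - Term
num / num / num - Factor
num / num / num - Prim
num / num / num - num

[Expr [Expr [Term [Term [Term [Factor [Prim num]]] / [Factor [Prim num]]] / [Factor [Prim num]]]] - [Term [Factor [Prim num]]]]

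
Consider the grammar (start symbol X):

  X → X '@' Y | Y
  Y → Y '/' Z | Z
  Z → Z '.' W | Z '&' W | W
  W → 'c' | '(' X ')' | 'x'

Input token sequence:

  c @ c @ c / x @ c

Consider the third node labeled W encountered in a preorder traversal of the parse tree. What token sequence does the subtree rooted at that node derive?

[X [X [X [X [Y [Z [W c]]]] @ [Y [Z [W c]]]] @ [Y [Y [Z [W c]]] / [Z [W x]]]] @ [Y [Z [W c]]]]

c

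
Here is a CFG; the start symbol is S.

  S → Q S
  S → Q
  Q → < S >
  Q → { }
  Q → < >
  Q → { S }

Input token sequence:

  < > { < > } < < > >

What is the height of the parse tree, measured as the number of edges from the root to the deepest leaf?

6

[S [Q < >] [S [Q { [S [Q < >]] }] [S [Q < [S [Q < >]] >]]]]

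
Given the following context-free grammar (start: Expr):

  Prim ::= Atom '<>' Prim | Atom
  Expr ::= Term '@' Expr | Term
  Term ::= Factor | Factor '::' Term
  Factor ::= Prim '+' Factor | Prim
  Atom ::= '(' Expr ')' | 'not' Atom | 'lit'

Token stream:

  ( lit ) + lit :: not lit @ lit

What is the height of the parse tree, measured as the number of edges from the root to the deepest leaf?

10

[Expr [Term [Factor [Prim [Atom ( [Expr [Term [Factor [Prim [Atom lit]]]]] )]] + [Factor [Prim [Atom lit]]]] :: [Term [Factor [Prim [Atom not [Atom lit]]]]]] @ [Expr [Term [Factor [Prim [Atom lit]]]]]]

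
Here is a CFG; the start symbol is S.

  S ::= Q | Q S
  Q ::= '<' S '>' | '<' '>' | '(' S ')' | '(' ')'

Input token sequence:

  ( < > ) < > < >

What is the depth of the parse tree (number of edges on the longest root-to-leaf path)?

4

[S [Q ( [S [Q < >]] )] [S [Q < >] [S [Q < >]]]]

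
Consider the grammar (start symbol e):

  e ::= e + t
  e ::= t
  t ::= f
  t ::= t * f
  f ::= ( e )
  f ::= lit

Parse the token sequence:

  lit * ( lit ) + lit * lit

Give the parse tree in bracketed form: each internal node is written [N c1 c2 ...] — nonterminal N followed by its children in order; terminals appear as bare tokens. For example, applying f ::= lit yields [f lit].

e
e + t
t + t
t * f + t
f * f + t
lit * f + t
lit * ( e ) + t
lit * ( t ) + t
lit * ( f ) + t
lit * ( lit ) + t
lit * ( lit ) + t * f
lit * ( lit ) + f * f
lit * ( lit ) + lit * f
lit * ( lit ) + lit * lit

[e [e [t [t [f lit]] * [f ( [e [t [f lit]]] )]]] + [t [t [f lit]] * [f lit]]]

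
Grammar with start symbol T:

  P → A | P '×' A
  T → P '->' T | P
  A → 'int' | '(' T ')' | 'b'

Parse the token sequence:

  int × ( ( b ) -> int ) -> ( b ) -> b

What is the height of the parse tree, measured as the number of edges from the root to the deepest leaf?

9

[T [P [P [A int]] × [A ( [T [P [A ( [T [P [A b]]] )]] -> [T [P [A int]]]] )]] -> [T [P [A ( [T [P [A b]]] )]] -> [T [P [A b]]]]]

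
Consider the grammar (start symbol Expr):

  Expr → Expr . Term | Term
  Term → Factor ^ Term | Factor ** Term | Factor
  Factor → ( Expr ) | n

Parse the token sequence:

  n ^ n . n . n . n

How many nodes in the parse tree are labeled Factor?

5

[Expr [Expr [Expr [Expr [Term [Factor n] ^ [Term [Factor n]]]] . [Term [Factor n]]] . [Term [Factor n]]] . [Term [Factor n]]]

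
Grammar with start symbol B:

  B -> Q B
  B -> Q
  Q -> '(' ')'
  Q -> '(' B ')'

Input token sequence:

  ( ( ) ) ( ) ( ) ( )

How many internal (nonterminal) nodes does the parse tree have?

10

[B [Q ( [B [Q ( )]] )] [B [Q ( )] [B [Q ( )] [B [Q ( )]]]]]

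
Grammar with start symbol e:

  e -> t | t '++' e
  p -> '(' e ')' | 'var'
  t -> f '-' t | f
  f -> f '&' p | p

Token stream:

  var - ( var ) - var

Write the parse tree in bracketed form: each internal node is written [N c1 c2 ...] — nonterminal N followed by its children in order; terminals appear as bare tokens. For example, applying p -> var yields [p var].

e
t
f - t
p - t
var - t
var - f - t
var - p - t
var - ( e ) - t
var - ( t ) - t
var - ( f ) - t
var - ( p ) - t
var - ( var ) - t
var - ( var ) - f
var - ( var ) - p
var - ( var ) - var

[e [t [f [p var]] - [t [f [p ( [e [t [f [p var]]]] )]] - [t [f [p var]]]]]]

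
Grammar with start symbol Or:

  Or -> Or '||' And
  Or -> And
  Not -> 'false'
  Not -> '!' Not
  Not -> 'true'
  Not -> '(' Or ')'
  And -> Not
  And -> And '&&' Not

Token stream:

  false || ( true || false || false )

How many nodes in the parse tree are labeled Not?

[Or [Or [And [Not false]]] || [And [Not ( [Or [Or [Or [And [Not true]]] || [And [Not false]]] || [And [Not false]]] )]]]

5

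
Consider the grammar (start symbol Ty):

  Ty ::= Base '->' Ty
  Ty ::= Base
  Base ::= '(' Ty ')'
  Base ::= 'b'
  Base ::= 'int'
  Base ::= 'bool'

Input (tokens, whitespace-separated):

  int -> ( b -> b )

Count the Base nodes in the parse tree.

4

[Ty [Base int] -> [Ty [Base ( [Ty [Base b] -> [Ty [Base b]]] )]]]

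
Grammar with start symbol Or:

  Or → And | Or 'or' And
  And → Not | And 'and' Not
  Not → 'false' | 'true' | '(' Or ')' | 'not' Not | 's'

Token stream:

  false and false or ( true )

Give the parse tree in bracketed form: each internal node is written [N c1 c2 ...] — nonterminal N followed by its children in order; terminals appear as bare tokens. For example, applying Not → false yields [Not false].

[Or [Or [And [And [Not false]] and [Not false]]] or [And [Not ( [Or [And [Not true]]] )]]]

Or
Or or And
And or And
And and Not or And
Not and Not or And
false and Not or And
false and false or And
false and false or Not
false and false or ( Or )
false and false or ( And )
false and false or ( Not )
false and false or ( true )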